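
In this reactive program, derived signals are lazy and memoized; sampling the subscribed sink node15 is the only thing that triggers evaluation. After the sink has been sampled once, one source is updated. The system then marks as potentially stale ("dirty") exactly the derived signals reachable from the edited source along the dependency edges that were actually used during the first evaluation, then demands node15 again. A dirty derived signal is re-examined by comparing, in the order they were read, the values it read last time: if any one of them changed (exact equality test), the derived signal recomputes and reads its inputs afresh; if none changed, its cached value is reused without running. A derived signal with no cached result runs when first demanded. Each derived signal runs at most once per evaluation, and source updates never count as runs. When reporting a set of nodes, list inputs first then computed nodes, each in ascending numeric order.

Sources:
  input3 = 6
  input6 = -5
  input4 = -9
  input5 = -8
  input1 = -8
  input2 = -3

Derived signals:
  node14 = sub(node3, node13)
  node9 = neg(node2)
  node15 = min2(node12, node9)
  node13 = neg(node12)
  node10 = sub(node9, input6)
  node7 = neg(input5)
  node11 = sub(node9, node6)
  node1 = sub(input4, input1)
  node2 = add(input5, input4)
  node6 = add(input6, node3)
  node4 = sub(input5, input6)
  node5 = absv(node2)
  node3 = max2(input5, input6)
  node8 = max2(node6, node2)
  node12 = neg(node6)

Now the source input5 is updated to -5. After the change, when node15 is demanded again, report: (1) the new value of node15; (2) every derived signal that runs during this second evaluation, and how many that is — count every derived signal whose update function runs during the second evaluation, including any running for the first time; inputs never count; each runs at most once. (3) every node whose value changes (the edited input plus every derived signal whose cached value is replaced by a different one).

First demand of the output computes:
  node2 = add(-8, -9) = -17
  node3 = max2(-8, -5) = -5
  node6 = add(-5, -5) = -10
  node9 = neg(-17) = 17
  node12 = neg(-10) = 10
  node15 = min2(10, 17) = 10

After the edit, cleaning proceeds:
  node2: a read changed (input5 -8->-5) — executes, giving -14.
  node3: a read changed (input5 -8->-5) — executes, giving -5 — identical to its old value.
  node6: dirty, but its reads are unchanged (input6 unchanged, node3 unchanged); cached -10 stands.
  node9: a read changed (node2 -17->-14) — executes, giving 14.
  node12: dirty, but its reads are unchanged (node6 unchanged); cached 10 stands.
  node15: a read changed (node9 17->14) — executes, giving 10 — identical to its old value.

Note where the cutoff bites: node6 is checked, finds nothing changed, and keeps its cache.

Demanding node15 again yields 10.
4 derived signals run: node2, node3, node9, node15.
The nodes whose values change: input5, node2, node9.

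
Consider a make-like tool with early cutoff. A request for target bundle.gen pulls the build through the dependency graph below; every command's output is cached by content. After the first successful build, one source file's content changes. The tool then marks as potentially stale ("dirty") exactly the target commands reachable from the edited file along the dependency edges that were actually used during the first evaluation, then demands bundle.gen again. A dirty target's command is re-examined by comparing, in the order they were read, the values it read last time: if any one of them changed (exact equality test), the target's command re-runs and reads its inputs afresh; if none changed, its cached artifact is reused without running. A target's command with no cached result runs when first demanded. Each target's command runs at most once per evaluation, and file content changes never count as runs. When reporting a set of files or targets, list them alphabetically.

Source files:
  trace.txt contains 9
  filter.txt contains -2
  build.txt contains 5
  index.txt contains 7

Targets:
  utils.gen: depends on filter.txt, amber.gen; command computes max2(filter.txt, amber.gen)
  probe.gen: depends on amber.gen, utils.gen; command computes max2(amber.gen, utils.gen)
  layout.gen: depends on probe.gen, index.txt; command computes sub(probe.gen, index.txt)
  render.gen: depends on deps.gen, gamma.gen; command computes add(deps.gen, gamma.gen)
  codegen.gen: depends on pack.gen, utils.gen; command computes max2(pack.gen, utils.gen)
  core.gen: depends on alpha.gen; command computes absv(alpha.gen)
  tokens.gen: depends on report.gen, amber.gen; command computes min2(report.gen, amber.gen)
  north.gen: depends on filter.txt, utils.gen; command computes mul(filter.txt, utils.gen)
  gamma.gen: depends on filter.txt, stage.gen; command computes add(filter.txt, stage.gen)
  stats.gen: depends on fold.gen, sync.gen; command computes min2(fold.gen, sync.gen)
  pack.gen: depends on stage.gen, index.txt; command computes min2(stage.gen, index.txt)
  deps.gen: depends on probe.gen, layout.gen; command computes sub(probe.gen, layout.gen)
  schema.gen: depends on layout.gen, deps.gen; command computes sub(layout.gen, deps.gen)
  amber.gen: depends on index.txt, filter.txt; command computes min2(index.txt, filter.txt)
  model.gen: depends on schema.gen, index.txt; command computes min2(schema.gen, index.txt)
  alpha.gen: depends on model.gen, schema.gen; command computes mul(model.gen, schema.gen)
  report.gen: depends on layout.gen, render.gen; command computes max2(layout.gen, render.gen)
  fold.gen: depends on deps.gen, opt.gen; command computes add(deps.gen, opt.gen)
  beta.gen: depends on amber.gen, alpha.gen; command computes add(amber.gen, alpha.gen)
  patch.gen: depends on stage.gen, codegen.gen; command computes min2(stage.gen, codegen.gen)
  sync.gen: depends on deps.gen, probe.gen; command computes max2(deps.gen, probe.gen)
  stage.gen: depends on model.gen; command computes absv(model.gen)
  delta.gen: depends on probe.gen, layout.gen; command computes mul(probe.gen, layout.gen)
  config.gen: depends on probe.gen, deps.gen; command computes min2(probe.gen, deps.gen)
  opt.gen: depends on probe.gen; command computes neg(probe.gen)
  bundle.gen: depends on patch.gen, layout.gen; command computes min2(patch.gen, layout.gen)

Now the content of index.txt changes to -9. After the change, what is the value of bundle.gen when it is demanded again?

Demanding bundle.gen again yields -2.

First demand of the output computes:
  amber.gen = min2(7, -2) = -2
  utils.gen = max2(-2, -2) = -2
  probe.gen = max2(-2, -2) = -2
  layout.gen = sub(-2, 7) = -9
  deps.gen = sub(-2, -9) = 7
  schema.gen = sub(-9, 7) = -16
  model.gen = min2(-16, 7) = -16
  stage.gen = absv(-16) = 16
  pack.gen = min2(16, 7) = 7
  codegen.gen = max2(7, -2) = 7
  patch.gen = min2(16, 7) = 7
  bundle.gen = min2(7, -9) = -9

After the edit, cleaning proceeds:
  amber.gen: a read changed (index.txt 7->-9) — executes, giving -9.
  utils.gen: a read changed (amber.gen -2->-9) — executes, giving -2 — identical to its old value.
  probe.gen: a read changed (amber.gen -2->-9) — executes, giving -2 — identical to its old value.
  layout.gen: a read changed (index.txt 7->-9) — executes, giving 7.
  deps.gen: a read changed (layout.gen -9->7) — executes, giving -9.
  schema.gen: a read changed (layout.gen -9->7; deps.gen 7->-9) — executes, giving 16.
  model.gen: a read changed (schema.gen -16->16; index.txt 7->-9) — executes, giving -9.
  stage.gen: a read changed (model.gen -16->-9) — executes, giving 9.
  pack.gen: a read changed (stage.gen 16->9; index.txt 7->-9) — executes, giving -9.
  codegen.gen: a read changed (pack.gen 7->-9) — executes, giving -2.
  patch.gen: a read changed (stage.gen 16->9; codegen.gen 7->-2) — executes, giving -2.
  bundle.gen: a read changed (patch.gen 7->-2; layout.gen -9->7) — executes, giving -2.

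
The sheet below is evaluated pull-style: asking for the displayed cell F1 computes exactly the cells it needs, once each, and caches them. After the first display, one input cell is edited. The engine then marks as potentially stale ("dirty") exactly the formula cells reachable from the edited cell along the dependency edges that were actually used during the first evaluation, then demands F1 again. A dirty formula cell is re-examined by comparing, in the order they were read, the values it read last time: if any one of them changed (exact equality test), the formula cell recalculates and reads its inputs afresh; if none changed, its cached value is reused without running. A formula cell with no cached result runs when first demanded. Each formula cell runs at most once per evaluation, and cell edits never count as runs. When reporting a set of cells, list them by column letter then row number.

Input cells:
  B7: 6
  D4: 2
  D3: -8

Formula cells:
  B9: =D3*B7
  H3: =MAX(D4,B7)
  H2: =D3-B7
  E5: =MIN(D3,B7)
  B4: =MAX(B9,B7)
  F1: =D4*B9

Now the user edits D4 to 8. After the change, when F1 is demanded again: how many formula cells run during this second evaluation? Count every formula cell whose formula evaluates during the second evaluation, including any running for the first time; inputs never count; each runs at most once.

1 formula cells run: F1.

First demand of the output computes:
  B9 = -8 * 6 = -48
  F1 = 2 * -48 = -96

After the edit, cleaning proceeds:
  F1: a read changed (D4 2->8) — executes, giving -384.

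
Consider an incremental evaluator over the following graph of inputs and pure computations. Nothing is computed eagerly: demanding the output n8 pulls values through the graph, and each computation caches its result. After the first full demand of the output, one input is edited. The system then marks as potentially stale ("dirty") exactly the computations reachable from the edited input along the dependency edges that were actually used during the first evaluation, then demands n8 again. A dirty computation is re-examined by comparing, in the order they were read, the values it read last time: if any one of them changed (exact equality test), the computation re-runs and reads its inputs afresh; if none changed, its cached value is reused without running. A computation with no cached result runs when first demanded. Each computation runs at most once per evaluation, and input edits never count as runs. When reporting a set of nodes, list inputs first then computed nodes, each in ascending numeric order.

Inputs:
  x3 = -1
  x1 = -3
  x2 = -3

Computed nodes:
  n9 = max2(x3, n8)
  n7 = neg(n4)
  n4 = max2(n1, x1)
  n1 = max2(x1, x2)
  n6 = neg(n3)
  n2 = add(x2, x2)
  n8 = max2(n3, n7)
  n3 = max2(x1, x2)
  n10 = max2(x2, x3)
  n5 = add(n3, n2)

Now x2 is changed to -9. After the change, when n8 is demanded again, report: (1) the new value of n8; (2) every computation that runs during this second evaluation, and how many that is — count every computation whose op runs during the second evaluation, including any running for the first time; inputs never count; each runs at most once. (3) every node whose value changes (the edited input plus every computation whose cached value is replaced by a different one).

Initial pass — values computed on the first demand:
  n1 = max2(-3, -3) = -3
  n3 = max2(-3, -3) = -3
  n4 = max2(-3, -3) = -3
  n7 = neg(-3) = 3
  n8 = max2(-3, 3) = 3

Second demand — change propagation:
  n1: re-runs because x2 -3->-9; new result -3 (unchanged).
  n3: re-runs because x2 -3->-9; new result -3 (unchanged).
  n4: re-examined; everything it read last time is the same (n1 unchanged, x1 unchanged) — cache -3 kept, no run.
  n7: re-examined; everything it read last time is the same (n4 unchanged) — cache 3 kept, no run.
  n8: re-examined; everything it read last time is the same (n3 unchanged, n7 unchanged) — cache 3 kept, no run.

The important point: at n4 every value read last time is unchanged, so the dirty flag clears without a run.

n8 now evaluates to 3.
Run set: n1, n3 (2 run).
Changed values: x2.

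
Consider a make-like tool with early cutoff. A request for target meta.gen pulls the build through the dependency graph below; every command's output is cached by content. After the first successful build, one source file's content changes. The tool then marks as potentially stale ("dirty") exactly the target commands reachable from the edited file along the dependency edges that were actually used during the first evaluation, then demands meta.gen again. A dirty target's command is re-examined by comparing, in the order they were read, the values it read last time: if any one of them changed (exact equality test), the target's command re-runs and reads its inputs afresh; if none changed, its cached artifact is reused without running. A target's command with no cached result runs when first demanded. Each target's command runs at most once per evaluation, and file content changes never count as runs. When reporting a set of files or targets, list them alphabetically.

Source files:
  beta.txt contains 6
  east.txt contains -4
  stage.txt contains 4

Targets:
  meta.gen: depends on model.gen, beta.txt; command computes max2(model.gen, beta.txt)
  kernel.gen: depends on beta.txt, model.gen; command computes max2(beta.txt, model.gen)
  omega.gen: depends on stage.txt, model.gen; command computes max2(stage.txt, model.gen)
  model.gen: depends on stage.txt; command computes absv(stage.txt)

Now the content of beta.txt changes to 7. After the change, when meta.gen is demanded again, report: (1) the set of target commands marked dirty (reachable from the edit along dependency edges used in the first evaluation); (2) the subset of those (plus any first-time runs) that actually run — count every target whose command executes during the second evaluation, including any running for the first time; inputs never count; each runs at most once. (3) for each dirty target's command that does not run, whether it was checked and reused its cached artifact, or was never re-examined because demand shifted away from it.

The edit dirties: meta.gen.
1 target commands run: meta.gen.
No dirty target's command escaped a run.

First demand of the output computes:
  model.gen = absv(4) = 4
  meta.gen = max2(4, 6) = 6

After the edit, cleaning proceeds:
  meta.gen: a read changed (beta.txt 6->7) — executes, giving 7.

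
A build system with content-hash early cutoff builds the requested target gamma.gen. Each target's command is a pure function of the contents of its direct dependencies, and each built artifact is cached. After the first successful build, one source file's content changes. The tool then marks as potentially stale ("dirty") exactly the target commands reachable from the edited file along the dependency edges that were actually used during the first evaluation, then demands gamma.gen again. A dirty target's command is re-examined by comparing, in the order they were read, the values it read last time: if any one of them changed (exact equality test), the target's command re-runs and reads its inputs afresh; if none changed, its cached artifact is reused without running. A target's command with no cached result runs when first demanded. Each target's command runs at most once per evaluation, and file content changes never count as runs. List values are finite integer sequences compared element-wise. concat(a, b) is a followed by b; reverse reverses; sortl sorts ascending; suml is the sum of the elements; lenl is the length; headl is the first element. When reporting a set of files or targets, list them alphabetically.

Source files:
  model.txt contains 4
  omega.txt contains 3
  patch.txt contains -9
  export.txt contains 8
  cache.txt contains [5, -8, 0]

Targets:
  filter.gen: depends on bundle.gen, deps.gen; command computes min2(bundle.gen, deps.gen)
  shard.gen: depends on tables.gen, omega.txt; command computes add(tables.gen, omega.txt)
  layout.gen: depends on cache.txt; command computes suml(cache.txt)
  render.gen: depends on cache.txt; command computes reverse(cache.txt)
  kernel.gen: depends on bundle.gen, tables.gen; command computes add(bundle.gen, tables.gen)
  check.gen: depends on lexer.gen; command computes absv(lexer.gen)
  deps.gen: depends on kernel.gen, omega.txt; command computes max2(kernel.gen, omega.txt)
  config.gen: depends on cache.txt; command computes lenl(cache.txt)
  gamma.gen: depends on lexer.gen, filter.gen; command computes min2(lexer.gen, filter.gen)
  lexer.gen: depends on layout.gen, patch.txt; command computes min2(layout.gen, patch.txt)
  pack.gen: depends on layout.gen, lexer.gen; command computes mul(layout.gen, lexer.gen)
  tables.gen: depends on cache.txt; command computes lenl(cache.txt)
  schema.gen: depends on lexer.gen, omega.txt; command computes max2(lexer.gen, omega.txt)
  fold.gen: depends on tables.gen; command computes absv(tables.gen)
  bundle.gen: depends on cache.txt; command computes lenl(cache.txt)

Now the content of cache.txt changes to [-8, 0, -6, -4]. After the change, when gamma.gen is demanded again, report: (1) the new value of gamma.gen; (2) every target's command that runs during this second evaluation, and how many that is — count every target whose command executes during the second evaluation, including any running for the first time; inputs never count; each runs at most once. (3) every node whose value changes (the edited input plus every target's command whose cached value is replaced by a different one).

First evaluation (everything demanded from the output):
  bundle.gen = lenl([5, -8, 0]) = 3
  layout.gen = suml([5, -8, 0]) = -3
  lexer.gen = min2(-3, -9) = -9
  tables.gen = lenl([5, -8, 0]) = 3
  kernel.gen = add(3, 3) = 6
  deps.gen = max2(6, 3) = 6
  filter.gen = min2(3, 6) = 3
  gamma.gen = min2(-9, 3) = -9

Propagation after the edit:
  bundle.gen: runs — cache.txt [5, -8, 0]->[-8, 0, -6, -4]; result 4.
  layout.gen: runs — cache.txt [5, -8, 0]->[-8, 0, -6, -4]; result -18.
  lexer.gen: runs — layout.gen -3->-18; result -18.
  tables.gen: runs — cache.txt [5, -8, 0]->[-8, 0, -6, -4]; result 4.
  kernel.gen: runs — bundle.gen 3->4; tables.gen 3->4; result 8.
  deps.gen: runs — kernel.gen 6->8; result 8.
  filter.gen: runs — bundle.gen 3->4; deps.gen 6->8; result 4.
  gamma.gen: runs — lexer.gen -9->-18; filter.gen 3->4; result -18.

New value of gamma.gen: -18.
Target commands that run: bundle.gen, deps.gen, filter.gen, gamma.gen, kernel.gen, layout.gen, lexer.gen, tables.gen — 8 in total.
Values that change: bundle.gen, cache.txt, deps.gen, filter.gen, gamma.gen, kernel.gen, layout.gen, lexer.gen, tables.gen.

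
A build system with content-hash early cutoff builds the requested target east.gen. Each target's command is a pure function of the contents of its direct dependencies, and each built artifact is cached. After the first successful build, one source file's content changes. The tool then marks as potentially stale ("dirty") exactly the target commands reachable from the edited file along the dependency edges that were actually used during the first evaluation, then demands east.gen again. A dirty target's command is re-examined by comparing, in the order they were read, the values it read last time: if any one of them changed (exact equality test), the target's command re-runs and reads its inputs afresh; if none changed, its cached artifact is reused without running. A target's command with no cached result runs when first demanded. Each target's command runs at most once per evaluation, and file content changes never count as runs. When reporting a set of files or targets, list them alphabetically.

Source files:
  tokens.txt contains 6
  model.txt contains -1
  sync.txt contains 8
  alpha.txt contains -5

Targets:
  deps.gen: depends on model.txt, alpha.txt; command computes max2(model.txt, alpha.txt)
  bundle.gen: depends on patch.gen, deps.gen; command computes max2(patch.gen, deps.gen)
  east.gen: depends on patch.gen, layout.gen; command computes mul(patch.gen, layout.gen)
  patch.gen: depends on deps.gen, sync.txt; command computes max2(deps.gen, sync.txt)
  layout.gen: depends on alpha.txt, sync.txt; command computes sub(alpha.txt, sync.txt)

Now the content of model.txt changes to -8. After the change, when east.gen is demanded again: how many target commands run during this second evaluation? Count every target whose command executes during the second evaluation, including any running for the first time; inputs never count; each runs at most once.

First evaluation (everything demanded from the output):
  deps.gen = max2(-1, -5) = -1
  layout.gen = sub(-5, 8) = -13
  patch.gen = max2(-1, 8) = 8
  east.gen = mul(8, -13) = -104

Propagation after the edit:
  deps.gen: runs — model.txt -1->-8; result -5.
  patch.gen: runs — deps.gen -1->-5; result 8 (same value as before).
  east.gen: checked — values it read are unchanged (patch.gen unchanged, layout.gen unchanged); reused cached -104 without running.

Key observation: the change is absorbed at patch.gen — it re-runs but produces the same value, and the output's value is unchanged.

Target commands that run: deps.gen, patch.gen — 2 in total.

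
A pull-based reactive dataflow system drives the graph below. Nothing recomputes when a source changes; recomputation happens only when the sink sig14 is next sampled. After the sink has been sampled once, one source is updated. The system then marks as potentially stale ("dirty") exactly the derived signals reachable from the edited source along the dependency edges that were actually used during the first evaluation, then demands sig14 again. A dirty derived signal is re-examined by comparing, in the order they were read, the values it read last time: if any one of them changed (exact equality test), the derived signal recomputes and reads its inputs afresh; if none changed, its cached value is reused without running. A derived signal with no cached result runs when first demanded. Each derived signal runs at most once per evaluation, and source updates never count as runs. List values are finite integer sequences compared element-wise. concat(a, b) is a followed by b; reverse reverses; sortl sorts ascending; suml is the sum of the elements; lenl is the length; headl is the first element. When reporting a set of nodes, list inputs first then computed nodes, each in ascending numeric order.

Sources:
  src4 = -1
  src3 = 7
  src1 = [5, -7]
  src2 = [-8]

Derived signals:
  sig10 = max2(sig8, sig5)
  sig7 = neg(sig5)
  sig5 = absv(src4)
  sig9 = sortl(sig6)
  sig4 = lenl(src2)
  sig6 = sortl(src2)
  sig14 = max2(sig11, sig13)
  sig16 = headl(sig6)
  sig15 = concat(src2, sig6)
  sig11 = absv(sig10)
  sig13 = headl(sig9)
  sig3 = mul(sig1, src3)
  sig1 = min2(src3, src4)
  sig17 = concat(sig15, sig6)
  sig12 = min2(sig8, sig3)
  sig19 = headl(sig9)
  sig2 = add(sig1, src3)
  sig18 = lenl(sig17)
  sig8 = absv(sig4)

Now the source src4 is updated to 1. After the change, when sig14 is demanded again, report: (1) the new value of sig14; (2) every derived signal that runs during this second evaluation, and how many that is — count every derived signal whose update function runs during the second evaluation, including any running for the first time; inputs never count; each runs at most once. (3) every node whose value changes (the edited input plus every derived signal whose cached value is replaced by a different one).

First evaluation (everything demanded from the output):
  sig4 = lenl([-8]) = 1
  sig5 = absv(-1) = 1
  sig6 = sortl([-8]) = [-8]
  sig8 = absv(1) = 1
  sig9 = sortl([-8]) = [-8]
  sig10 = max2(1, 1) = 1
  sig11 = absv(1) = 1
  sig13 = headl([-8]) = -8
  sig14 = max2(1, -8) = 1

Propagation after the edit:
  sig5: runs — src4 -1->1; result 1 (same value as before).
  sig10: checked — values it read are unchanged (sig8 unchanged, sig5 unchanged); reused cached 1 without running.
  sig11: checked — values it read are unchanged (sig10 unchanged); reused cached 1 without running.
  sig14: checked — values it read are unchanged (sig11 unchanged, sig13 unchanged); reused cached 1 without running.

Key observation: the change is absorbed at sig5 — it re-runs but produces the same value, and the output's value is unchanged.

New value of sig14: 1.
Derived signals that run: sig5 — 1 in total.
Values that change: src4.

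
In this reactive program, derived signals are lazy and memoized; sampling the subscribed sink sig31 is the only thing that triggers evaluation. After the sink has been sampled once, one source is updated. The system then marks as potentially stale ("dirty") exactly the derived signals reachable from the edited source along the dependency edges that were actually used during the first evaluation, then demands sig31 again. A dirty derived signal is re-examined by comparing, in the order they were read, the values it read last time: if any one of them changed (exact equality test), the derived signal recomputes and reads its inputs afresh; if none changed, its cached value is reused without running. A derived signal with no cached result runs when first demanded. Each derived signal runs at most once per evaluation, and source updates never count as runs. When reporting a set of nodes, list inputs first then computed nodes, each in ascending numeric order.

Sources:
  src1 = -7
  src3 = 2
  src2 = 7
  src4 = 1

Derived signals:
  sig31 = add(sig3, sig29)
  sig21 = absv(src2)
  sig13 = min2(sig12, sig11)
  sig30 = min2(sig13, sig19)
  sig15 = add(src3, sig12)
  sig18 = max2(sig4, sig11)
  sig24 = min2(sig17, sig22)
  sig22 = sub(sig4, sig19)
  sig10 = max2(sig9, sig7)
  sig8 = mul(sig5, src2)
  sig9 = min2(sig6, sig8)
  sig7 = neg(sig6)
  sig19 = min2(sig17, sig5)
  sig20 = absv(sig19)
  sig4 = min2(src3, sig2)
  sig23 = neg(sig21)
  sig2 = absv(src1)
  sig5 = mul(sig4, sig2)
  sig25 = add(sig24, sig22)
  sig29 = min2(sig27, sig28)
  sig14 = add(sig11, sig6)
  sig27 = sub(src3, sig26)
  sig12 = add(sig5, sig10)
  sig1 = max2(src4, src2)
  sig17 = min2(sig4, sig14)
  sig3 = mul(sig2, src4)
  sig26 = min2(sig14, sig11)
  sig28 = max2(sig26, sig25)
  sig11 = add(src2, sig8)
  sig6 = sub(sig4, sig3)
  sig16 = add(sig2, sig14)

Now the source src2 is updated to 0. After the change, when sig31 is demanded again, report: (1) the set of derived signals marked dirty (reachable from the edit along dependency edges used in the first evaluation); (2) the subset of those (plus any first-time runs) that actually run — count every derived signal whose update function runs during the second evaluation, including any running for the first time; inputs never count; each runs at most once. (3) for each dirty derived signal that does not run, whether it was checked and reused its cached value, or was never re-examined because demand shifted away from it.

First demand of the output computes:
  sig2 = absv(-7) = 7
  sig3 = mul(7, 1) = 7
  sig4 = min2(2, 7) = 2
  sig5 = mul(2, 7) = 14
  sig6 = sub(2, 7) = -5
  sig8 = mul(14, 7) = 98
  sig11 = add(7, 98) = 105
  sig14 = add(105, -5) = 100
  sig17 = min2(2, 100) = 2
  sig19 = min2(2, 14) = 2
  sig22 = sub(2, 2) = 0
  sig24 = min2(2, 0) = 0
  sig25 = add(0, 0) = 0
  sig26 = min2(100, 105) = 100
  sig27 = sub(2, 100) = -98
  sig28 = max2(100, 0) = 100
  sig29 = min2(-98, 100) = -98
  sig31 = add(7, -98) = -91

After the edit, cleaning proceeds:
  sig8: a read changed (src2 7->0) — executes, giving 0.
  sig11: a read changed (src2 7->0; sig8 98->0) — executes, giving 0.
  sig14: a read changed (sig11 105->0) — executes, giving -5.
  sig17: a read changed (sig14 100->-5) — executes, giving -5.
  sig19: a read changed (sig17 2->-5) — executes, giving -5.
  sig22: a read changed (sig19 2->-5) — executes, giving 7.
  sig24: a read changed (sig17 2->-5; sig22 0->7) — executes, giving -5.
  sig25: a read changed (sig24 0->-5; sig22 0->7) — executes, giving 2.
  sig26: a read changed (sig14 100->-5; sig11 105->0) — executes, giving -5.
  sig27: a read changed (sig26 100->-5) — executes, giving 7.
  sig28: a read changed (sig26 100->-5; sig25 0->2) — executes, giving 2.
  sig29: a read changed (sig27 -98->7; sig28 100->2) — executes, giving 2.
  sig31: a read changed (sig29 -98->2) — executes, giving 9.

The edit dirties: sig8, sig11, sig14, sig17, sig19, sig22, sig24, sig25, sig26, sig27, sig28, sig29, sig31.
13 derived signals run: sig8, sig11, sig14, sig17, sig19, sig22, sig24, sig25, sig26, sig27, sig28, sig29, sig31.
No dirty derived signal escaped a run.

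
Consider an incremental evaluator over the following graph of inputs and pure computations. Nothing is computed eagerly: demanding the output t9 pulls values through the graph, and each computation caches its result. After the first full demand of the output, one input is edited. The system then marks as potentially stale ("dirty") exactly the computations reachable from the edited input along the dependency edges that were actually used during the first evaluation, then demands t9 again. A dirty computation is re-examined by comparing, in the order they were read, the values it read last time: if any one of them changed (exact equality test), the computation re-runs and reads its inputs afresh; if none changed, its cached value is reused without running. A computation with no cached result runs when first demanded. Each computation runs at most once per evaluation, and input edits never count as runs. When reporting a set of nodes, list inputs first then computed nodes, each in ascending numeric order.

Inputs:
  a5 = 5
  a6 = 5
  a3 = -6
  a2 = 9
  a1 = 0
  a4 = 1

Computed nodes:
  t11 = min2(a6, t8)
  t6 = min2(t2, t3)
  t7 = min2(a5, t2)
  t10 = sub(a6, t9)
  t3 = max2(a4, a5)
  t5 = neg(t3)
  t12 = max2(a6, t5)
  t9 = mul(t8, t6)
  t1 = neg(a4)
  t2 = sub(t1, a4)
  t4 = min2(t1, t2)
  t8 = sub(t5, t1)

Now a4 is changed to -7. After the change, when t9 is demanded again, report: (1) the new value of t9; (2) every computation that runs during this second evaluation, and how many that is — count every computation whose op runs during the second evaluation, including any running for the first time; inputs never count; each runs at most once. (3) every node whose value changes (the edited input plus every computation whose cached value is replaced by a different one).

Initial pass — values computed on the first demand:
  t1 = neg(1) = -1
  t2 = sub(-1, 1) = -2
  t3 = max2(1, 5) = 5
  t5 = neg(5) = -5
  t6 = min2(-2, 5) = -2
  t8 = sub(-5, -1) = -4
  t9 = mul(-4, -2) = 8

Second demand — change propagation:
  t1: re-runs because a4 1->-7; new result 7.
  t2: re-runs because t1 -1->7; a4 1->-7; new result 14.
  t3: re-runs because a4 1->-7; new result 5 (unchanged).
  t5: re-examined; everything it read last time is the same (t3 unchanged) — cache -5 kept, no run.
  t6: re-runs because t2 -2->14; new result 5.
  t8: re-runs because t1 -1->7; new result -12.
  t9: re-runs because t8 -4->-12; t6 -2->5; new result -60.

The important point: at t5 every value read last time is unchanged, so the dirty flag clears without a run.

t9 now evaluates to -60.
Run set: t1, t2, t3, t6, t8, t9 (6 run).
Changed values: a4, t1, t2, t6, t8, t9.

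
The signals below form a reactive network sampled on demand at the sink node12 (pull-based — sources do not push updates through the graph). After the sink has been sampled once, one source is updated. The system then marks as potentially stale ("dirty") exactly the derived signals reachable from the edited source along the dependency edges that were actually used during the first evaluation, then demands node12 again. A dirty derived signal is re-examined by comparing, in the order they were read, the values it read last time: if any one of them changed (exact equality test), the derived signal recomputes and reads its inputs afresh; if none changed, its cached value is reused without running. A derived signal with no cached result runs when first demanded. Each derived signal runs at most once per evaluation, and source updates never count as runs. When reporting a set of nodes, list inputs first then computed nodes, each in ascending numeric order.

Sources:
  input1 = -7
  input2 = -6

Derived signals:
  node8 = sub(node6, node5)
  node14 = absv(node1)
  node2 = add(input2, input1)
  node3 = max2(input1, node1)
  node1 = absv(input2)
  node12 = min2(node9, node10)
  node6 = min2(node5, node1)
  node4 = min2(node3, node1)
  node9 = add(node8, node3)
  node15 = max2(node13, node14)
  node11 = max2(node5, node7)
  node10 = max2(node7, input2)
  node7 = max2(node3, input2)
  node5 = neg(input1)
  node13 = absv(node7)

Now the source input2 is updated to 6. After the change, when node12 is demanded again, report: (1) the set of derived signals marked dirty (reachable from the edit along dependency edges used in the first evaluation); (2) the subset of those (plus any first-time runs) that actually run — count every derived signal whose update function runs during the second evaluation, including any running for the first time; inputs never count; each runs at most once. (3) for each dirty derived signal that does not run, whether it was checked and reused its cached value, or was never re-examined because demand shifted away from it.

Initial pass — values computed on the first demand:
  node1 = absv(-6) = 6
  node3 = max2(-7, 6) = 6
  node5 = neg(-7) = 7
  node6 = min2(7, 6) = 6
  node7 = max2(6, -6) = 6
  node8 = sub(6, 7) = -1
  node9 = add(-1, 6) = 5
  node10 = max2(6, -6) = 6
  node12 = min2(5, 6) = 5

Second demand — change propagation:
  node1: re-runs because input2 -6->6; new result 6 (unchanged).
  node3: re-examined; everything it read last time is the same (input1 unchanged, node1 unchanged) — cache 6 kept, no run.
  node6: re-examined; everything it read last time is the same (node5 unchanged, node1 unchanged) — cache 6 kept, no run.
  node7: re-runs because input2 -6->6; new result 6 (unchanged).
  node8: re-examined; everything it read last time is the same (node6 unchanged, node5 unchanged) — cache -1 kept, no run.
  node9: re-examined; everything it read last time is the same (node8 unchanged, node3 unchanged) — cache 5 kept, no run.
  node10: re-runs because input2 -6->6; new result 6 (unchanged).
  node12: re-examined; everything it read last time is the same (node9 unchanged, node10 unchanged) — cache 5 kept, no run.

The important point: at node3 every value read last time is unchanged, so the dirty flag clears without a run.

Dirty set: node1, node3, node6, node7, node8, node9, node10, node12.
Run set: node1, node7, node10 (3 run).
Re-examined without running (cache reused): node3, node6, node8, node9, node12.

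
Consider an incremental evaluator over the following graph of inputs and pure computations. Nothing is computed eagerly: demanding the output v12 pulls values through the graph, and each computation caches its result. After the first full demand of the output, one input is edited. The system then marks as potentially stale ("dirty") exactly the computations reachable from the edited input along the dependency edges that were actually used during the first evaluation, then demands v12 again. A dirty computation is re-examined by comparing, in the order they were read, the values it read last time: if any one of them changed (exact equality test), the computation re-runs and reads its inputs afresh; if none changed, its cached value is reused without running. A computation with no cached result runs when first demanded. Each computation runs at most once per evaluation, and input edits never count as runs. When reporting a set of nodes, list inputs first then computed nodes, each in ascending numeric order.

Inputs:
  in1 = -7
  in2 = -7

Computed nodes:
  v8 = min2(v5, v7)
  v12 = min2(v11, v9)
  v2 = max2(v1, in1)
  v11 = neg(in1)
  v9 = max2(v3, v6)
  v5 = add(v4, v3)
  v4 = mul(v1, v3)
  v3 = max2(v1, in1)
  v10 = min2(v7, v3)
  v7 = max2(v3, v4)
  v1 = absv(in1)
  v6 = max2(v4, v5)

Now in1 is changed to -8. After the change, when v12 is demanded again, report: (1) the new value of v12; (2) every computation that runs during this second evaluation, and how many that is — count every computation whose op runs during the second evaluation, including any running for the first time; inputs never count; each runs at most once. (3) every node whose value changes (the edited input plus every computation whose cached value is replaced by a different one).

Initial pass — values computed on the first demand:
  v1 = absv(-7) = 7
  v3 = max2(7, -7) = 7
  v4 = mul(7, 7) = 49
  v5 = add(49, 7) = 56
  v6 = max2(49, 56) = 56
  v9 = max2(7, 56) = 56
  v11 = neg(-7) = 7
  v12 = min2(7, 56) = 7

Second demand — change propagation:
  v1: re-runs because in1 -7->-8; new result 8.
  v3: re-runs because v1 7->8; in1 -7->-8; new result 8.
  v4: re-runs because v1 7->8; v3 7->8; new result 64.
  v5: re-runs because v4 49->64; v3 7->8; new result 72.
  v6: re-runs because v4 49->64; v5 56->72; new result 72.
  v9: re-runs because v3 7->8; v6 56->72; new result 72.
  v11: re-runs because in1 -7->-8; new result 8.
  v12: re-runs because v11 7->8; v9 56->72; new result 8.

v12 now evaluates to 8.
Run set: v1, v3, v4, v5, v6, v9, v11, v12 (8 run).
Changed values: in1, v1, v3, v4, v5, v6, v9, v11, v12.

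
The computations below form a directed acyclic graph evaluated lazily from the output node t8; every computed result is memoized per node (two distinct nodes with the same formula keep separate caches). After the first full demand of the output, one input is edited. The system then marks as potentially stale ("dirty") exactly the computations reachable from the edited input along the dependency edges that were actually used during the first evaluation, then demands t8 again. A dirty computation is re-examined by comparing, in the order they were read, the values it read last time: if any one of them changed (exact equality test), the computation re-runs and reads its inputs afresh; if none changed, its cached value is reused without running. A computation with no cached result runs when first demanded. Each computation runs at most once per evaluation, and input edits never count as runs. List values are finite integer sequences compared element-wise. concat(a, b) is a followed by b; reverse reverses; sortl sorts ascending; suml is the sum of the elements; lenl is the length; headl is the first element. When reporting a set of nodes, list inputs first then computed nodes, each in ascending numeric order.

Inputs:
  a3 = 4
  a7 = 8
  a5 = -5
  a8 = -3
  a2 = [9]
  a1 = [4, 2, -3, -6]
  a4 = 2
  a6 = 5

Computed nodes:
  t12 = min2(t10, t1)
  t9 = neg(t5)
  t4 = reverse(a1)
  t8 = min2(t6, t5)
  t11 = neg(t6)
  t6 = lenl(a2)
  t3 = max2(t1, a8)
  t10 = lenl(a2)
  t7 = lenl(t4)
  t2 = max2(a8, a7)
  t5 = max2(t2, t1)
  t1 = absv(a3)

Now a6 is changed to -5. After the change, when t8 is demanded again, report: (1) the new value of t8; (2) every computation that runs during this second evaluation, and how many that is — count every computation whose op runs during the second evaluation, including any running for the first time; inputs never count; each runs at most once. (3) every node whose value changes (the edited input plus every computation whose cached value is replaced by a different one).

First demand of the output computes:
  t1 = absv(4) = 4
  t2 = max2(-3, 8) = 8
  t5 = max2(8, 4) = 8
  t6 = lenl([9]) = 1
  t8 = min2(1, 8) = 1

After the edit, cleaning proceeds:
  no node depends on a6 at all; the second demand re-runs nothing.

Note the shortcut — nothing in the graph depends on a6 at all, so no recomputation happens.

Demanding t8 again yields 1.
0 computations run: none.
The nodes whose values change: a6.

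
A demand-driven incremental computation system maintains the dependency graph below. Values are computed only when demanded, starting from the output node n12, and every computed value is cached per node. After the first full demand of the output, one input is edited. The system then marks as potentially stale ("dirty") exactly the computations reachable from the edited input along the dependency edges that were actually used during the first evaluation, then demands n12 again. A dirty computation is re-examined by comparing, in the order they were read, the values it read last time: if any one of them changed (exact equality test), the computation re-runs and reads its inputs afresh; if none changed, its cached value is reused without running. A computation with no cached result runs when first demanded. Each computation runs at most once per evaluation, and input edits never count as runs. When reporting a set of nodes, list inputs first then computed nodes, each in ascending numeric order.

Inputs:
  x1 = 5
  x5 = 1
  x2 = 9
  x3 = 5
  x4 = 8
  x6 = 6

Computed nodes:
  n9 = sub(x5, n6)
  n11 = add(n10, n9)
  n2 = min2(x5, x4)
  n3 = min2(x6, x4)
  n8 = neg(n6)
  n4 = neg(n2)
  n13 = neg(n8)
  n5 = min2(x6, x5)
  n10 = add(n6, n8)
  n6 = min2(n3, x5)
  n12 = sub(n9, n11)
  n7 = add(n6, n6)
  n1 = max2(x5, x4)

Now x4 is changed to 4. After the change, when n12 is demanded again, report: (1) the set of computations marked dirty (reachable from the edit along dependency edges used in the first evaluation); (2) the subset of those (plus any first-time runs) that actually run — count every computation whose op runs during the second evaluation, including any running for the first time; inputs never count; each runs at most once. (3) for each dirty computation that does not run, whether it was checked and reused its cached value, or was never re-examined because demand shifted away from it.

Marked dirty: n3, n6, n8, n9, n10, n11, n12.
Computations that run: n3, n6 — 2 in total.
Checked but reused from cache: n8, n9, n10, n11, n12.
Key observation: the change is absorbed at n6 — it re-runs but produces the same value, and the output's value is unchanged.

First evaluation (everything demanded from the output):
  n3 = min2(6, 8) = 6
  n6 = min2(6, 1) = 1
  n8 = neg(1) = -1
  n9 = sub(1, 1) = 0
  n10 = add(1, -1) = 0
  n11 = add(0, 0) = 0
  n12 = sub(0, 0) = 0

Propagation after the edit:
  n3: runs — x4 8->4; result 4.
  n6: runs — n3 6->4; result 1 (same value as before).
  n8: checked — values it read are unchanged (n6 unchanged); reused cached -1 without running.
  n9: checked — values it read are unchanged (x5 unchanged, n6 unchanged); reused cached 0 without running.
  n10: checked — values it read are unchanged (n6 unchanged, n8 unchanged); reused cached 0 without running.
  n11: checked — values it read are unchanged (n10 unchanged, n9 unchanged); reused cached 0 without running.
  n12: checked — values it read are unchanged (n9 unchanged, n11 unchanged); reused cached 0 without running.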